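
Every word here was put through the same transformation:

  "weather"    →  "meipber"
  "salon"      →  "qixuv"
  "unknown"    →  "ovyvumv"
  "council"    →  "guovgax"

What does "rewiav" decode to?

remain

w(22)→m(12) and e(4)→e(4) fit y≡25x+8 (mod 26); the inverse of 25 mod 26 is 25. This is an affine cipher: with a=0,…,z=25, each position x becomes (25x+8) mod 26.
Decoding rewiav: r(17)→25·(17−8)≡17=r; e(4)→25·(4−8)≡4=e; w(22)→25·(22−8)≡12=m; i(8)→25·(8−8)≡0=a; a(0)→25·(0−8)≡8=i; v(21)→25·(21−8)≡13=n (all mod 26).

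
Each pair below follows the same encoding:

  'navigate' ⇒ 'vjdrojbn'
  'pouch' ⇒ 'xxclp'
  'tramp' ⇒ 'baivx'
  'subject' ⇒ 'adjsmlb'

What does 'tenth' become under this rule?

bnvcp

Shifts by position in navigate: pos 0: n→v (+8), pos 1: a→j (+9), pos 2: v→d (+8), pos 3: i→r (+9) — repeating every 2. The shifts repeat in a cycle of length 2: positions 0,1,… shift by +8, +9, then the pattern repeats.
On tenth: t+8=b, e+9=n, n+8=v, t+9=c, h+8=p.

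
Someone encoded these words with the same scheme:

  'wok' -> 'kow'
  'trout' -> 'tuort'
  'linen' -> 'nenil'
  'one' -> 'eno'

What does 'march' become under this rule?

The word is simply reversed.
On march: reverse → hcram.

hcram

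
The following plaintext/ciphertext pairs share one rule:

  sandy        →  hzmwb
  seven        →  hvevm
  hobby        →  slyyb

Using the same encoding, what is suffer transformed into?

Each pair mirrors across the alphabet (s↔h, a↔z, n↔m): positions sum to 25. Each letter is replaced by its mirror in the alphabet: a↔z, b↔y, c↔x, and so on (the Atbash cipher).
For suffer: s↔h, u↔f, f↔u, f↔u, e↔v, r↔i.

hfuuvi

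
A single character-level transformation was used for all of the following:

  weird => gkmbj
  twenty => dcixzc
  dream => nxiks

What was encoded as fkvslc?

verify

It's a Vigenère-style cipher with numeric key [10,6,4]: position i shifts by key[i mod 3].
Reversing it on fkvslc: f−10=v, k−6=e, v−4=r, s−10=i, l−6=f, c−4=y.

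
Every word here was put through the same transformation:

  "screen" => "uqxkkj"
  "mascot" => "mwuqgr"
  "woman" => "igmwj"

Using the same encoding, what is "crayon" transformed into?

s(18)→u(20) and c(2)→q(16) fit y≡23x+22 (mod 26); the inverse of 23 mod 26 is 17. This is an affine cipher: with a=0,…,z=25, each position x becomes (23x+22) mod 26.
Applying it to crayon: c(2)→23·2+22≡16=q; r(17)→23·17+22≡23=x; a(0)→23·0+22≡22=w; y(24)→23·24+22≡2=c; o(14)→23·14+22≡6=g; n(13)→23·13+22≡9=j (all mod 26).

qxwcgj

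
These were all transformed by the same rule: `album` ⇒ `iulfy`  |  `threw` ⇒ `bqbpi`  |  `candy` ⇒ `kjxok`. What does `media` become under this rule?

In album: a→i is +8, l→u is +9, b→l is +10, u→f is +11 — the shift increases by 1 each position. Letter i (0-indexed) is shifted by i+8, so successive shifts are 8, 9, 10, ….
For media: m+8=u, e+9=n, d+10=n, i+11=t, a+12=m.

unntm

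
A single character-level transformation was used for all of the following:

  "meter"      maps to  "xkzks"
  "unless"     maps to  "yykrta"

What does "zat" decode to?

nut

The output letters match the input read backwards, each shifted +6: meter reversed is retem. The word is reversed, then every letter is shifted forward by 6.
Undoing it on zat: shift back: z−6=t, a−6=u, t−6=n → tun; then reverse → nut.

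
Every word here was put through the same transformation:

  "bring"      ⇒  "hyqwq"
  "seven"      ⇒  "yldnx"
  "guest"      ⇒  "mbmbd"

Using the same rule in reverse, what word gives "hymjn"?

bread

The shift increases by 1 at each position, starting from +6: 6, 7, 8, ….
Undoing it on hymjn: h−6=b, y−7=r, m−8=e, j−9=a, n−10=d.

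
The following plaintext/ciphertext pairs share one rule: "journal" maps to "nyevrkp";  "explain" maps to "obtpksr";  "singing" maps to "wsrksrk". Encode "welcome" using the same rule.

aopgyqo

Vowels shift forward by 10 and consonants shift forward by 4.
On welcome: w(cons)+4=a, e(vowel)+10=o, l(cons)+4=p, c(cons)+4=g, o(vowel)+10=y, m(cons)+4=q, e(vowel)+10=o.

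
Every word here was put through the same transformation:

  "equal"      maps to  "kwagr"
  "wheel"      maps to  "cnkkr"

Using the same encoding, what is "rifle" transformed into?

Compare letters: e→k is +6, q→w is +6, u→a is +6 — a constant shift. This is a Caesar cipher with shift 6.
For rifle: r+6=x, i+6=o, f+6=l, l+6=r, e+6=k.

xolrk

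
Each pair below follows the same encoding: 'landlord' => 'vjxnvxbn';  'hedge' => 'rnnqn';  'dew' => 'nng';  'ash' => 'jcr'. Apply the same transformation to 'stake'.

cdjun

The shift depends on letter class: consonant l→v is +10, but vowel a→j is +9. Vowels shift forward by 9 and consonants shift forward by 10.
For stake: s(cons)+10=c, t(cons)+10=d, a(vowel)+9=j, k(cons)+10=u, e(vowel)+9=n.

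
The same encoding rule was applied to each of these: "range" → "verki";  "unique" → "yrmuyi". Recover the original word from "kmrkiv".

ginger

Compare letters: r→v is +4, a→e is +4, n→r is +4 — a constant shift. It's a constant shift of +4 (ROT4).
Undoing it on kmrkiv: k−4=g, m−4=i, r−4=n, k−4=g, i−4=e, v−4=r.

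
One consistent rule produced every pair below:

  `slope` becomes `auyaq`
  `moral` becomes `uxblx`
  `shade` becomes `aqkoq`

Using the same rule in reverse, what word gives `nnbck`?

ferry

In slope: s→a is +8, l→u is +9, o→y is +10, p→a is +11 — the shift increases by 1 each position. Each letter shifts forward by (position + 8), i.e. 8, 9, 10, … — the shift grows by one for each successive letter.
Reversing it on nnbck: n−8=f, n−9=e, b−10=r, c−11=r, k−12=y.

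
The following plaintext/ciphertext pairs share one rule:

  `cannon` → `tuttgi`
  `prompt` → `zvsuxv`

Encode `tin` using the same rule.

toz

The output letters match the input read backwards, each shifted +6: cannon reversed is nonnac. The word is reversed, then every letter is shifted forward by 6.
For tin: reverse → nit; then shift: n+6=t, i+6=o, t+6=z.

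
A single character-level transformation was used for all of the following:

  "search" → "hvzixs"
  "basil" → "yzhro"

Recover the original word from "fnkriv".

This is the alphabet-reversal cipher (Atbash): a becomes z, b becomes y, etc.
Reversing it on fnkriv: f↔u, n↔m, k↔p, r↔i, i↔r, v↔e.

umpire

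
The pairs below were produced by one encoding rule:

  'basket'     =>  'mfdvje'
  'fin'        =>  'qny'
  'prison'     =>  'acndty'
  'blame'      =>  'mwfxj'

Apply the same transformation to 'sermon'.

The shift depends on letter class: consonant b→m is +11, but vowel a→f is +5. Vowels shift forward by 5 and consonants shift forward by 11.
For sermon: s(cons)+11=d, e(vowel)+5=j, r(cons)+11=c, m(cons)+11=x, o(vowel)+5=t, n(cons)+11=y.

djcxty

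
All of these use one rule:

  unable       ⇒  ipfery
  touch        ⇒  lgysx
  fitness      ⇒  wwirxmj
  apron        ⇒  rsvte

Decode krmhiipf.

bleeding

The output letters match the input read backwards, each shifted +4: unable reversed is elbanu. The word is reversed, then every letter is shifted forward by 4.
Reversing it on krmhiipf: shift back: k−4=g, r−4=n, m−4=i, h−4=d, i−4=e, i−4=e, p−4=l, f−4=b → gnideelb; then reverse → bleeding.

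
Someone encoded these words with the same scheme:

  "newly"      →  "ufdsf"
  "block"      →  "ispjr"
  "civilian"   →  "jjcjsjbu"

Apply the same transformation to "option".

The shift depends on letter class: consonant n→u is +7, but vowel e→f is +1. Vowels shift forward by 1 and consonants shift forward by 7.
On option: o(vowel)+1=p, p(cons)+7=w, t(cons)+7=a, i(vowel)+1=j, o(vowel)+1=p, n(cons)+7=u.

pwajpu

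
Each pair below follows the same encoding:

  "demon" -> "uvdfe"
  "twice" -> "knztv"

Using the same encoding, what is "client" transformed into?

Compare letters: d→u is +17, e→v is +17, m→d is +17 — a constant shift. Each letter is shifted forward by 17 in the alphabet (a Caesar shift of +17).
On client: c+17=t, l+17=c, i+17=z, e+17=v, n+17=e, t+17=k.

tczvek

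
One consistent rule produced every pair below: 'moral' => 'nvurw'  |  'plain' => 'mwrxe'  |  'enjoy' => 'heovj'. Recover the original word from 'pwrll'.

glass

m(12)→n(13) and o(14)→v(21) fit y≡17x+17 (mod 26); the inverse of 17 mod 26 is 23. Treating letters as 0–25, the rule is x ↦ 17x + 17 (mod 26).
Reversing it on pwrll: p(15)→23·(15−17)≡6=g; w(22)→23·(22−17)≡11=l; r(17)→23·(17−17)≡0=a; l(11)→23·(11−17)≡18=s; l(11)→23·(11−17)≡18=s (all mod 26).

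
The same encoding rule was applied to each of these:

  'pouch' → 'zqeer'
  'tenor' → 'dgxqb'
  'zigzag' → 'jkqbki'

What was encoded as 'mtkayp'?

crayon

It's a Vigenère-style cipher with numeric key [10,2]: position i shifts by key[i mod 2].
Decoding mtkayp: m−10=c, t−2=r, k−10=a, a−2=y, y−10=o, p−2=n.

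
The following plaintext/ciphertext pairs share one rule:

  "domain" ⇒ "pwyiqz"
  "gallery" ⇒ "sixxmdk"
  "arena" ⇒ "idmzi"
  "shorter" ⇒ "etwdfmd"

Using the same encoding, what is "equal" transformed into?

The rule splits by letter class: vowels +8, consonants +12.
For equal: e(vowel)+8=m, q(cons)+12=c, u(vowel)+8=c, a(vowel)+8=i, l(cons)+12=x.

mccix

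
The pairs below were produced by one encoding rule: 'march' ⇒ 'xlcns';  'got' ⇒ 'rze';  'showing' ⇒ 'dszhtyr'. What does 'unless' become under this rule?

It's a constant shift of +11 (ROT11).
On unless: u+11=f, n+11=y, l+11=w, e+11=p, s+11=d, s+11=d.

fywpdd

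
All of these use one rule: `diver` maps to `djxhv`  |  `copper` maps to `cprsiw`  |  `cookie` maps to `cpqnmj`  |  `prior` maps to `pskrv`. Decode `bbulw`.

basis

In diver: d→d is +0, i→j is +1, v→x is +2, e→h is +3 — the shift increases by 1 each position. The shift increases by 1 at each position, starting from +0: 0, 1, 2, ….
Decoding bbulw: b−0=b, b−1=a, u−2=s, l−3=i, w−4=s.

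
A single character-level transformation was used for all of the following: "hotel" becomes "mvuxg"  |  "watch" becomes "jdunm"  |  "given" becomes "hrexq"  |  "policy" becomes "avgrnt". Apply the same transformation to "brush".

h(7)→m(12) and o(14)→v(21) fit y≡5x+3 (mod 26); the inverse of 5 mod 26 is 21. Each letter's alphabet position (a=0..z=25) is mapped through 5·x+3 mod 26 — an affine cipher.
Applying it to brush: b(1)→5·1+3≡8=i; r(17)→5·17+3≡10=k; u(20)→5·20+3≡25=z; s(18)→5·18+3≡15=p; h(7)→5·7+3≡12=m (all mod 26).

ikzpm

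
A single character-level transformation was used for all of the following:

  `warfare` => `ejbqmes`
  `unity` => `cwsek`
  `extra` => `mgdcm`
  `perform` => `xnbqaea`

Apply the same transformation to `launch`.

Each letter shifts forward by (position + 8), i.e. 8, 9, 10, … — the shift grows by one for each successive letter.
On launch: l+8=t, a+9=j, u+10=e, n+11=y, c+12=o, h+13=u.

tjeyou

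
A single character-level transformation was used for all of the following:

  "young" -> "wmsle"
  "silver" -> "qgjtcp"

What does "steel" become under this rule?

qrccj

Compare letters: y→w is +24, o→m is +24, u→s is +24 — a constant shift. Each letter is shifted forward by 24 in the alphabet (a Caesar shift of +24).
For steel: s+24=q, t+24=r, e+24=c, e+24=c, l+24=j.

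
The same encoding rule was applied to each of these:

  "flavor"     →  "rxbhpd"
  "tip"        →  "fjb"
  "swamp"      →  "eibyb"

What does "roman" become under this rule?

dpybz

The shift depends on letter class: consonant f→r is +12, but vowel a→b is +1. Two shifts are in play — +1 for a/e/i/o/u, +12 for every other letter.
On roman: r(cons)+12=d, o(vowel)+1=p, m(cons)+12=y, a(vowel)+1=b, n(cons)+12=z.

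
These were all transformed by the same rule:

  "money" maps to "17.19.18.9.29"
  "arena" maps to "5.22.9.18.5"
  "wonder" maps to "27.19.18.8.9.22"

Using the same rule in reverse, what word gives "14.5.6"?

m is letter #13 and maps to 17: an offset of 4. Letters become their 1-based position plus 4 (so a→5, b→6, …).
Decoding 14.5.6: 14→(14−4)÷1=10=j, 5→(5−4)÷1=1=a, 6→(6−4)÷1=2=b.

jab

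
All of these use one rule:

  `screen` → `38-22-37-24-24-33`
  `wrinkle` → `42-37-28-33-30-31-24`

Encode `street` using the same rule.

38-39-37-24-24-39

Each letter is replaced by its alphabet position (a=1..z=26) + 19.
Applying it to street: s=19→38, t=20→39, r=18→37, e=5→24, e=5→24, t=20→39.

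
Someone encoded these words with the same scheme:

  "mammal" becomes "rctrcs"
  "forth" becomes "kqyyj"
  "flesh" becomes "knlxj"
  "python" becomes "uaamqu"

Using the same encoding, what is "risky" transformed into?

Shifts by position in mammal: pos 0: m→r (+5), pos 1: a→c (+2), pos 2: m→t (+7), pos 3: m→r (+5), pos 4: a→c (+2), pos 5: l→s (+7) — repeating every 3. The shifts repeat in a cycle of length 3: positions 0,1,… shift by +5, +2, +7, then the pattern repeats.
For risky: r+5=w, i+2=k, s+7=z, k+5=p, y+2=a.

wkzpa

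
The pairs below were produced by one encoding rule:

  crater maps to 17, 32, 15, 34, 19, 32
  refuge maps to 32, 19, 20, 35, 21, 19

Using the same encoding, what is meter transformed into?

c is letter #3 and maps to 17: an offset of 14. The number is (letter's place in the alphabet, a=1) + 14.
Applying it to meter: m=13→27, e=5→19, t=20→34, e=5→19, r=18→32.

27, 19, 34, 19, 32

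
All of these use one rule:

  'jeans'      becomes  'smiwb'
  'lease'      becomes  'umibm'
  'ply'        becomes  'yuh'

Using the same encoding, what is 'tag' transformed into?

The shift depends on letter class: consonant j→s is +9, but vowel e→m is +8. The rule splits by letter class: vowels +8, consonants +9.
For tag: t(cons)+9=c, a(vowel)+8=i, g(cons)+9=p.

cip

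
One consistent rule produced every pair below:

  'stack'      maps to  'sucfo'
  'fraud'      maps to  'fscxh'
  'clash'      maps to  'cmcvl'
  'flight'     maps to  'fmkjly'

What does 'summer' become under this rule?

svopiw

In stack: s→s is +0, t→u is +1, a→c is +2, c→f is +3 — the shift increases by 1 each position. Letter i (0-indexed) is shifted by i+0, so successive shifts are 0, 1, 2, ….
For summer: s+0=s, u+1=v, m+2=o, m+3=p, e+4=i, r+5=w.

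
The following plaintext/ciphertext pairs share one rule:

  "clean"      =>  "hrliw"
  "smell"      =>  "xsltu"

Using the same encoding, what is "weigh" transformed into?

In clean: c→h is +5, l→r is +6, e→l is +7, a→i is +8 — the shift increases by 1 each position. The shift increases by 1 at each position, starting from +5: 5, 6, 7, ….
Applying it to weigh: w+5=b, e+6=k, i+7=p, g+8=o, h+9=q.

bkpoq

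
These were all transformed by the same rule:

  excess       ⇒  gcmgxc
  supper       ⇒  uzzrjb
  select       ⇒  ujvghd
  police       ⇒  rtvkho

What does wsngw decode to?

Shifts by position in excess: pos 0: e→g (+2), pos 1: x→c (+5), pos 2: c→m (+10), pos 3: e→g (+2), pos 4: s→x (+5), pos 5: s→c (+10) — repeating every 3. The shifts repeat in a cycle of length 3: positions 0,1,… shift by +2, +5, +10, then the pattern repeats.
Undoing it on wsngw: w−2=u, s−5=n, n−10=d, g−2=e, w−5=r.

under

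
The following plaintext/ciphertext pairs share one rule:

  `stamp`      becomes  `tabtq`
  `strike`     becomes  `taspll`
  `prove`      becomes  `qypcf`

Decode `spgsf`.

A repeating key of period 2 is used — shifts +1, +7 over and over.
Decoding spgsf: s−1=r, p−7=i, g−1=f, s−7=l, f−1=e.

rifle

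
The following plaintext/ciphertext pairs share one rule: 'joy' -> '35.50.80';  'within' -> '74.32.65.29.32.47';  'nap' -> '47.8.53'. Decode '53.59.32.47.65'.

print

j(#10)→35 and o(#15)→50: differences scale by 3, so n = 3·pos + 5. Each letter becomes 3×(its alphabet position, a=1..z=26) + 5.
Reversing it on 53.59.32.47.65: 53→(53−5)÷3=16=p, 59→(59−5)÷3=18=r, 32→(32−5)÷3=9=i, 47→(47−5)÷3=14=n, 65→(65−5)÷3=20=t.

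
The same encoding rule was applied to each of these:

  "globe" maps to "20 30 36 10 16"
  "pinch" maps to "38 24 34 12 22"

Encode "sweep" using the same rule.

44 52 16 16 38

g(#7)→20 and l(#12)→30: differences scale by 2, so n = 2·pos + 6. The formula is n = 2×(alphabet index, a=1) + 6.
On sweep: s=19→44, w=23→52, e=5→16, e=5→16, p=16→38.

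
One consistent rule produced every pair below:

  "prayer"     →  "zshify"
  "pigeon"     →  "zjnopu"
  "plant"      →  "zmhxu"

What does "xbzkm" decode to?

nasal

The shifts repeat in a cycle of length 3: positions 0,1,… shift by +10, +1, +7, then the pattern repeats.
Reversing it on xbzkm: x−10=n, b−1=a, z−7=s, k−10=a, m−1=l.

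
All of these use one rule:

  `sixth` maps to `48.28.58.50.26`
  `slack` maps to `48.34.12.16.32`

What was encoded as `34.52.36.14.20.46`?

With a=1..z=26, the number is 2·pos + 10.
Undoing it on 34.52.36.14.20.46: 34→(34−10)÷2=12=l, 52→(52−10)÷2=21=u, 36→(36−10)÷2=13=m, 14→(14−10)÷2=2=b, 20→(20−10)÷2=5=e, 46→(46−10)÷2=18=r.

lumber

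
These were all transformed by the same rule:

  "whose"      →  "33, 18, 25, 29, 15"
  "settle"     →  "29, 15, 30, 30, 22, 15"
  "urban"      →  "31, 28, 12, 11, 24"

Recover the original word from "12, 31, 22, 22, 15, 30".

The number is (letter's place in the alphabet, a=1) + 10.
Undoing it on 12, 31, 22, 22, 15, 30: 12→(12−10)÷1=2=b, 31→(31−10)÷1=21=u, 22→(22−10)÷1=12=l, 22→(22−10)÷1=12=l, 15→(15−10)÷1=5=e, 30→(30−10)÷1=20=t.

bullet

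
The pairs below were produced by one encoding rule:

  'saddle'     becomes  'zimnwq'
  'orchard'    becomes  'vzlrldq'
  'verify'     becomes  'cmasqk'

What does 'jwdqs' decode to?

In saddle: s→z is +7, a→i is +8, d→m is +9, d→n is +10 — the shift increases by 1 each position. Each letter shifts forward by (position + 7), i.e. 7, 8, 9, … — the shift grows by one for each successive letter.
Undoing it on jwdqs: j−7=c, w−8=o, d−9=u, q−10=g, s−11=h.

cough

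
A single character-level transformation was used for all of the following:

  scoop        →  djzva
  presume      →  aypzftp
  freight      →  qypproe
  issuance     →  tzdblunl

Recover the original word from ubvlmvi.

Shifts by position in scoop: pos 0: s→d (+11), pos 1: c→j (+7), pos 2: o→z (+11), pos 3: o→v (+7) — repeating every 2. It's a Vigenère-style cipher with numeric key [11,7]: position i shifts by key[i mod 2].
Decoding ubvlmvi: u−11=j, b−7=u, v−11=k, l−7=e, m−11=b, v−7=o, i−11=x.

jukebox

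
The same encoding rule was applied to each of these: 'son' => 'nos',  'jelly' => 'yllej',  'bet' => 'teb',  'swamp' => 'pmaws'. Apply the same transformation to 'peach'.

It's just the letters in reverse order.
On peach: reverse → hcaep.

hcaep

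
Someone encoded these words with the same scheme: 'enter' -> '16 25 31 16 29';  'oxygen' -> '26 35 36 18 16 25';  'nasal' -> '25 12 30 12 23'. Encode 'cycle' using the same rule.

14 36 14 23 16

Letters become their 1-based position plus 11 (so a→12, b→13, …).
Applying it to cycle: c=3→14, y=25→36, c=3→14, l=12→23, e=5→16.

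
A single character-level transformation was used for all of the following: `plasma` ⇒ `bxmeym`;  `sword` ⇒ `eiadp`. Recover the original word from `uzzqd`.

inner

Compare letters: p→b is +12, l→x is +12, a→m is +12 — a constant shift. Every letter moves 12 places later in the alphabet, wrapping around z→a.
Decoding uzzqd: u−12=i, z−12=n, z−12=n, q−12=e, d−12=r.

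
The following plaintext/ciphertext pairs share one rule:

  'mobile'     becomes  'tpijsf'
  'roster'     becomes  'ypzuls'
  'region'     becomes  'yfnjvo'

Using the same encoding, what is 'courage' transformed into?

Shifts by position in mobile: pos 0: m→t (+7), pos 1: o→p (+1), pos 2: b→i (+7), pos 3: i→j (+1) — repeating every 2. A repeating key of period 2 is used — shifts +7, +1 over and over.
For courage: c+7=j, o+1=p, u+7=b, r+1=s, a+7=h, g+1=h, e+7=l.

jpbshhl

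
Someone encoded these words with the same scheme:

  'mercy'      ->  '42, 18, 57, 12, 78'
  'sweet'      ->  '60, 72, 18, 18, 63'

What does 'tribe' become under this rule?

63, 57, 30, 9, 18

m(#13)→42 and e(#5)→18: differences scale by 3, so n = 3·pos + 3. With a=1..z=26, the number is 3·pos + 3.
On tribe: t=20→63, r=18→57, i=9→30, b=2→9, e=5→18.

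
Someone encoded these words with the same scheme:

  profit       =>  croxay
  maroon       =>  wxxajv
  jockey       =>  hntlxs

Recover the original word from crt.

Read the word backwards and shift each letter +9.
Reversing it on crt: shift back: c−9=t, r−9=i, t−9=k → tik; then reverse → kit.

kit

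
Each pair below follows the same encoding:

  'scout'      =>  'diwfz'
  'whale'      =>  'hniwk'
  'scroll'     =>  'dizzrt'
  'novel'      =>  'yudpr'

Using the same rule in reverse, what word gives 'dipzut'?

school

Shifts by position in scout: pos 0: s→d (+11), pos 1: c→i (+6), pos 2: o→w (+8), pos 3: u→f (+11), pos 4: t→z (+6) — repeating every 3. A repeating key of period 3 is used — shifts +11, +6, +8 over and over.
Decoding dipzut: d−11=s, i−6=c, p−8=h, z−11=o, u−6=o, t−8=l.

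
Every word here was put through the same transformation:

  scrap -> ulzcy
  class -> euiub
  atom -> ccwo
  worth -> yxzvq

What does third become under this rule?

Shifts by position in scrap: pos 0: s→u (+2), pos 1: c→l (+9), pos 2: r→z (+8), pos 3: a→c (+2), pos 4: p→y (+9) — repeating every 3. It's a Vigenère-style cipher with numeric key [2,9,8]: position i shifts by key[i mod 3].
Applying it to third: t+2=v, h+9=q, i+8=q, r+2=t, d+9=m.

vqqtm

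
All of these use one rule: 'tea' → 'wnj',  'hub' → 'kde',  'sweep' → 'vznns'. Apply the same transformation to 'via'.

yrj

The shift depends on letter class: consonant t→w is +3, but vowel e→n is +9. The rule splits by letter class: vowels +9, consonants +3.
Applying it to via: v(cons)+3=y, i(vowel)+9=r, a(vowel)+9=j.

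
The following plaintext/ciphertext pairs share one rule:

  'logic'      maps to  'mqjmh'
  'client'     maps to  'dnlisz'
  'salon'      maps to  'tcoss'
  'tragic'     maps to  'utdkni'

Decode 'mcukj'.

In logic: l→m is +1, o→q is +2, g→j is +3, i→m is +4 — the shift increases by 1 each position. The shift increases by 1 at each position, starting from +1: 1, 2, 3, ….
Reversing it on mcukj: m−1=l, c−2=a, u−3=r, k−4=g, j−5=e.

large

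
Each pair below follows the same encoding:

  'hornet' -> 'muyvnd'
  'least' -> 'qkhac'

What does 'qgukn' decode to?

lance

In hornet: h→m is +5, o→u is +6, r→y is +7, n→v is +8 — the shift increases by 1 each position. Letter i (0-indexed) is shifted by i+5, so successive shifts are 5, 6, 7, ….
Reversing it on qgukn: q−5=l, g−6=a, u−7=n, k−8=c, n−9=e.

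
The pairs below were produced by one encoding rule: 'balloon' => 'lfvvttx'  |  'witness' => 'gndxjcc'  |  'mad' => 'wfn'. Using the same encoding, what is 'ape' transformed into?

fzj

The shift depends on letter class: consonant b→l is +10, but vowel a→f is +5. Two shifts are in play — +5 for a/e/i/o/u, +10 for every other letter.
On ape: a(vowel)+5=f, p(cons)+10=z, e(vowel)+5=j.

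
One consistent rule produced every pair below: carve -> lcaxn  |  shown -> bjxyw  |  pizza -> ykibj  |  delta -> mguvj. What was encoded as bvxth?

Shifts by position in carve: pos 0: c→l (+9), pos 1: a→c (+2), pos 2: r→a (+9), pos 3: v→x (+2) — repeating every 2. A repeating key of period 2 is used — shifts +9, +2 over and over.
Decoding bvxth: b−9=s, v−2=t, x−9=o, t−2=r, h−9=y.

story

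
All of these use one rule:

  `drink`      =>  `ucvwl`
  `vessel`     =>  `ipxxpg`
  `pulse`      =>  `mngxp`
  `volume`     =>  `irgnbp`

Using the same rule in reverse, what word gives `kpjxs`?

feast

d(3)→u(20) and r(17)→c(2) fit y≡21x+9 (mod 26); the inverse of 21 mod 26 is 5. This is an affine cipher: with a=0,…,z=25, each position x becomes (21x+9) mod 26.
Reversing it on kpjxs: k(10)→5·(10−9)≡5=f; p(15)→5·(15−9)≡4=e; j(9)→5·(9−9)≡0=a; x(23)→5·(23−9)≡18=s; s(18)→5·(18−9)≡19=t (all mod 26).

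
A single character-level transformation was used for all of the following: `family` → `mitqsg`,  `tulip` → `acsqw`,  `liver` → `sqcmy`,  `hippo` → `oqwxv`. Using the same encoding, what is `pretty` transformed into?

A repeating key of period 2 is used — shifts +7, +8 over and over.
For pretty: p+7=w, r+8=z, e+7=l, t+8=b, t+7=a, y+8=g.

wzlbag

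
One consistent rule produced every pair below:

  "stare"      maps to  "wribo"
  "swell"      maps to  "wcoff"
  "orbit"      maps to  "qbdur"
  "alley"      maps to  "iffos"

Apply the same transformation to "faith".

This is an affine cipher: with a=0,…,z=25, each position x becomes (21x+8) mod 26.
Applying it to faith: f(5)→21·5+8≡9=j; a(0)→21·0+8≡8=i; i(8)→21·8+8≡20=u; t(19)→21·19+8≡17=r; h(7)→21·7+8≡25=z (all mod 26).

jiurz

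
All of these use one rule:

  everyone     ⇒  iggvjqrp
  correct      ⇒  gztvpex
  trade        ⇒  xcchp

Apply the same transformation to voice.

zzkgp

Shifts by position in everyone: pos 0: e→i (+4), pos 1: v→g (+11), pos 2: e→g (+2), pos 3: r→v (+4), pos 4: y→j (+11), pos 5: o→q (+2) — repeating every 3. The shifts repeat in a cycle of length 3: positions 0,1,… shift by +4, +11, +2, then the pattern repeats.
Applying it to voice: v+4=z, o+11=z, i+2=k, c+4=g, e+11=p.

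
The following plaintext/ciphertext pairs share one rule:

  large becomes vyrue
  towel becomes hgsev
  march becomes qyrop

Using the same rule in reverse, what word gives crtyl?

urban

Each letter's alphabet position (a=0..z=25) is mapped through 21·x+24 mod 26 — an affine cipher.
Decoding crtyl: c(2)→5·(2−24)≡20=u; r(17)→5·(17−24)≡17=r; t(19)→5·(19−24)≡1=b; y(24)→5·(24−24)≡0=a; l(11)→5·(11−24)≡13=n (all mod 26).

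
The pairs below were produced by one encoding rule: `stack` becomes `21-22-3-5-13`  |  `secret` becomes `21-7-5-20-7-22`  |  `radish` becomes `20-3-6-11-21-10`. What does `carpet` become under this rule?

Each letter is replaced by its alphabet position (a=1..z=26) + 2.
On carpet: c=3→5, a=1→3, r=18→20, p=16→18, e=5→7, t=20→22.

5-3-20-18-7-22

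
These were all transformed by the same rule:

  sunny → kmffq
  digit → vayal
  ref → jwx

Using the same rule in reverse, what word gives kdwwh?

sleep

Compare letters: s→k is +18, u→m is +18, n→f is +18 — a constant shift. It's a constant shift of +18 (ROT18).
Decoding kdwwh: k−18=s, d−18=l, w−18=e, w−18=e, h−18=p.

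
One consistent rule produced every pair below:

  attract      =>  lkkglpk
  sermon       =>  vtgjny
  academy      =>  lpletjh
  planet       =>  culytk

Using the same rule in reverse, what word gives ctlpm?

peach

a(0)→l(11) and t(19)→k(10) fit y≡15x+11 (mod 26); the inverse of 15 mod 26 is 7. Treating letters as 0–25, the rule is x ↦ 15x + 11 (mod 26).
Undoing it on ctlpm: c(2)→7·(2−11)≡15=p; t(19)→7·(19−11)≡4=e; l(11)→7·(11−11)≡0=a; p(15)→7·(15−11)≡2=c; m(12)→7·(12−11)≡7=h (all mod 26).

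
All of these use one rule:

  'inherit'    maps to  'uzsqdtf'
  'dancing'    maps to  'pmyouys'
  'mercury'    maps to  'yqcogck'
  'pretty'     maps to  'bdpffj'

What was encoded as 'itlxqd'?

whales

Shifts by position in inherit: pos 0: i→u (+12), pos 1: n→z (+12), pos 2: h→s (+11), pos 3: e→q (+12), pos 4: r→d (+12), pos 5: i→t (+11) — repeating every 3. It's a Vigenère-style cipher with numeric key [12,12,11]: position i shifts by key[i mod 3].
Undoing it on itlxqd: i−12=w, t−12=h, l−11=a, x−12=l, q−12=e, d−11=s.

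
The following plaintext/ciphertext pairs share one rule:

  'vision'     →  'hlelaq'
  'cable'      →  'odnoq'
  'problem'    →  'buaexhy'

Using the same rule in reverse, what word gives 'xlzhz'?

Shifts by position in vision: pos 0: v→h (+12), pos 1: i→l (+3), pos 2: s→e (+12), pos 3: i→l (+3) — repeating every 2. A repeating key of period 2 is used — shifts +12, +3 over and over.
Decoding xlzhz: x−12=l, l−3=i, z−12=n, h−3=e, z−12=n.

linen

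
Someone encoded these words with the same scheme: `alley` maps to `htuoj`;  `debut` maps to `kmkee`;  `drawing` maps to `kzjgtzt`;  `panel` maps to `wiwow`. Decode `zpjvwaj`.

shallow

In alley: a→h is +7, l→t is +8, l→u is +9, e→o is +10 — the shift increases by 1 each position. The shift increases by 1 at each position, starting from +7: 7, 8, 9, ….
Decoding zpjvwaj: z−7=s, p−8=h, j−9=a, v−10=l, w−11=l, a−12=o, j−13=w.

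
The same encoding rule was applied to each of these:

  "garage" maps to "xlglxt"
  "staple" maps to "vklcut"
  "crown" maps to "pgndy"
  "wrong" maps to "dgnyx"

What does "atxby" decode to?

Each letter's alphabet position (a=0..z=25) is mapped through 15·x+11 mod 26 — an affine cipher.
Reversing it on atxby: a(0)→7·(0−11)≡1=b; t(19)→7·(19−11)≡4=e; x(23)→7·(23−11)≡6=g; b(1)→7·(1−11)≡8=i; y(24)→7·(24−11)≡13=n (all mod 26).

begin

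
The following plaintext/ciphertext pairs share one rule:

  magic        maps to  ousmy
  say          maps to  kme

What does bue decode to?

Read the word backwards and shift each letter +12.
Undoing it on bue: shift back: b−12=p, u−12=i, e−12=s → pis; then reverse → sip.

sip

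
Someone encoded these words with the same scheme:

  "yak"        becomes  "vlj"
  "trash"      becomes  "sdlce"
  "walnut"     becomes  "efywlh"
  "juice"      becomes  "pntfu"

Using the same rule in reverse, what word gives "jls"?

hay

The output letters match the input read backwards, each shifted +11: yak reversed is kay. The word is reversed, then every letter is shifted forward by 11.
Decoding jls: shift back: j−11=y, l−11=a, s−11=h → yah; then reverse → hay.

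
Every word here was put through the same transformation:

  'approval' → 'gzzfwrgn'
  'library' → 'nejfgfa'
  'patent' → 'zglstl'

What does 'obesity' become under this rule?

wjsiela

a(0)→g(6) and p(15)→z(25) fit y≡3x+6 (mod 26); the inverse of 3 mod 26 is 9. Each letter's alphabet position (a=0..z=25) is mapped through 3·x+6 mod 26 — an affine cipher.
Applying it to obesity: o(14)→3·14+6≡22=w; b(1)→3·1+6≡9=j; e(4)→3·4+6≡18=s; s(18)→3·18+6≡8=i; i(8)→3·8+6≡4=e; t(19)→3·19+6≡11=l; y(24)→3·24+6≡0=a (all mod 26).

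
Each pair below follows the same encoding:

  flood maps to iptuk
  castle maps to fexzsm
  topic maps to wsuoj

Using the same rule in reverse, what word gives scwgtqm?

pyramid

In flood: f→i is +3, l→p is +4, o→t is +5, o→u is +6 — the shift increases by 1 each position. The shift increases by 1 at each position, starting from +3: 3, 4, 5, ….
Decoding scwgtqm: s−3=p, c−4=y, w−5=r, g−6=a, t−7=m, q−8=i, m−9=d.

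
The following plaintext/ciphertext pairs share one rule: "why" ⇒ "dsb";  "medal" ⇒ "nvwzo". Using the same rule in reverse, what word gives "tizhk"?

Each pair mirrors across the alphabet (w↔d, h↔s, y↔b): positions sum to 25. This is the alphabet-reversal cipher (Atbash): a becomes z, b becomes y, etc.
Undoing it on tizhk: t↔g, i↔r, z↔a, h↔s, k↔p.

grasp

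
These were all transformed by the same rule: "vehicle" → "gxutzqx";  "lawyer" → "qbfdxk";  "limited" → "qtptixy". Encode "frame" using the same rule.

v(21)→g(6) and e(4)→x(23) fit y≡25x+1 (mod 26); the inverse of 25 mod 26 is 25. Treating letters as 0–25, the rule is x ↦ 25x + 1 (mod 26).
On frame: f(5)→25·5+1≡22=w; r(17)→25·17+1≡10=k; a(0)→25·0+1≡1=b; m(12)→25·12+1≡15=p; e(4)→25·4+1≡23=x (all mod 26).

wkbpx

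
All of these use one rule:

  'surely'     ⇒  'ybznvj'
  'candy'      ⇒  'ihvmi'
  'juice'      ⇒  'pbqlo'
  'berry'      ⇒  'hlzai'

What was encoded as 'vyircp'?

praise

Letter i (0-indexed) is shifted by i+6, so successive shifts are 6, 7, 8, ….
Undoing it on vyircp: v−6=p, y−7=r, i−8=a, r−9=i, c−10=s, p−11=e.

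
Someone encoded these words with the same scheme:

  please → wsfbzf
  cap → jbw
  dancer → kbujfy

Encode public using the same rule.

The shift depends on letter class: consonant p→w is +7, but vowel e→f is +1. The rule splits by letter class: vowels +1, consonants +7.
For public: p(cons)+7=w, u(vowel)+1=v, b(cons)+7=i, l(cons)+7=s, i(vowel)+1=j, c(cons)+7=j.

wvisjj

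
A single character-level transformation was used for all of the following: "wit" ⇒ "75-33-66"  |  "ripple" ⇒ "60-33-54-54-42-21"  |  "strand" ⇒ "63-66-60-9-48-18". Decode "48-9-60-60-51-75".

w(#23)→75 and i(#9)→33: differences scale by 3, so n = 3·pos + 6. The formula is n = 3×(alphabet index, a=1) + 6.
Decoding 48-9-60-60-51-75: 48→(48−6)÷3=14=n, 9→(9−6)÷3=1=a, 60→(60−6)÷3=18=r, 60→(60−6)÷3=18=r, 51→(51−6)÷3=15=o, 75→(75−6)÷3=23=w.

narrow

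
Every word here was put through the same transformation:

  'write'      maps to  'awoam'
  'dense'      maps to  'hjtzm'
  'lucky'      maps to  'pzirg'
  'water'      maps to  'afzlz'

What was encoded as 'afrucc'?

In write: w→a is +4, r→w is +5, i→o is +6, t→a is +7 — the shift increases by 1 each position. The shift increases by 1 at each position, starting from +4: 4, 5, 6, ….
Decoding afrucc: a−4=w, f−5=a, r−6=l, u−7=n, c−8=u, c−9=t.

walnut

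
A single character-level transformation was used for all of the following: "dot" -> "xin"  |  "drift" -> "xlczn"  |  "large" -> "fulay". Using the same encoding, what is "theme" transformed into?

nbygy

Compare letters: d→x is +20, o→i is +20, t→n is +20 — a constant shift. Every letter moves 20 places later in the alphabet, wrapping around z→a.
Applying it to theme: t+20=n, h+20=b, e+20=y, m+20=g, e+20=y.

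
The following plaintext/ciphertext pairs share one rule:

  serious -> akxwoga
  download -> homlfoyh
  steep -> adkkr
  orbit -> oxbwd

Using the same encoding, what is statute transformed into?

s(18)→a(0) and e(4)→k(10) fit y≡3x+24 (mod 26); the inverse of 3 mod 26 is 9. Each letter's alphabet position (a=0..z=25) is mapped through 3·x+24 mod 26 — an affine cipher.
For statute: s(18)→3·18+24≡0=a; t(19)→3·19+24≡3=d; a(0)→3·0+24≡24=y; t(19)→3·19+24≡3=d; u(20)→3·20+24≡6=g; t(19)→3·19+24≡3=d; e(4)→3·4+24≡10=k (all mod 26).

adydgdk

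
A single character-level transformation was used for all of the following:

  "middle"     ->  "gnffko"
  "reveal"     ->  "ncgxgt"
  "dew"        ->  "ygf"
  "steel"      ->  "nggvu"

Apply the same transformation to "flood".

The output letters match the input read backwards, each shifted +2: middle reversed is elddim. The word is reversed, then every letter is shifted forward by 2.
On flood: reverse → doolf; then shift: d+2=f, o+2=q, o+2=q, l+2=n, f+2=h.

fqqnh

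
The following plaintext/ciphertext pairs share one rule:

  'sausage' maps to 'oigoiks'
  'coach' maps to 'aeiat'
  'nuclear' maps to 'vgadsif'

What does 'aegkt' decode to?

cough

s(18)→o(14) and a(0)→i(8) fit y≡9x+8 (mod 26); the inverse of 9 mod 26 is 3. Treating letters as 0–25, the rule is x ↦ 9x + 8 (mod 26).
Decoding aegkt: a(0)→3·(0−8)≡2=c; e(4)→3·(4−8)≡14=o; g(6)→3·(6−8)≡20=u; k(10)→3·(10−8)≡6=g; t(19)→3·(19−8)≡7=h (all mod 26).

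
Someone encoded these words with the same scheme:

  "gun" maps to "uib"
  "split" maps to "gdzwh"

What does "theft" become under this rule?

Each letter is shifted forward by 14 in the alphabet (a Caesar shift of +14).
Applying it to theft: t+14=h, h+14=v, e+14=s, f+14=t, t+14=h.

hvsth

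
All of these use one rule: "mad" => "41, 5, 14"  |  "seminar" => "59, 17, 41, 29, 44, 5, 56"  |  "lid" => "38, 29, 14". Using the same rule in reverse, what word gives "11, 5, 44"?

can

m(#13)→41 and a(#1)→5: differences scale by 3, so n = 3·pos + 2. With a=1..z=26, the number is 3·pos + 2.
Decoding 11, 5, 44: 11→(11−2)÷3=3=c, 5→(5−2)÷3=1=a, 44→(44−2)÷3=14=n.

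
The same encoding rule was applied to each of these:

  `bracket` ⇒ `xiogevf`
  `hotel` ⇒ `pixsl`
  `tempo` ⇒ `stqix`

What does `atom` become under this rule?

The word is reversed, then every letter is shifted forward by 4.
Applying it to atom: reverse → mota; then shift: m+4=q, o+4=s, t+4=x, a+4=e.

qsxe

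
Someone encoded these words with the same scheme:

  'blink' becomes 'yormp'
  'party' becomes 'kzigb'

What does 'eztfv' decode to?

vague

Each pair mirrors across the alphabet (b↔y, l↔o, i↔r): positions sum to 25. Each letter is replaced by its mirror in the alphabet: a↔z, b↔y, c↔x, and so on (the Atbash cipher).
Reversing it on eztfv: e↔v, z↔a, t↔g, f↔u, v↔e.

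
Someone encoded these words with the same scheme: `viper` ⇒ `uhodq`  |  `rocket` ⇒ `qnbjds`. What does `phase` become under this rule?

ogzrd

Compare letters: v→u is +25, i→h is +25, p→o is +25 — a constant shift. This is a Caesar cipher with shift 25.
For phase: p+25=o, h+25=g, a+25=z, s+25=r, e+25=d.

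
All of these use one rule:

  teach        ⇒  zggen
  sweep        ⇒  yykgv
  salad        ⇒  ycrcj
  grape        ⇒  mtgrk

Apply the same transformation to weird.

Shifts by position in teach: pos 0: t→z (+6), pos 1: e→g (+2), pos 2: a→g (+6), pos 3: c→e (+2) — repeating every 2. It's a Vigenère-style cipher with numeric key [6,2]: position i shifts by key[i mod 2].
For weird: w+6=c, e+2=g, i+6=o, r+2=t, d+6=j.

cgotj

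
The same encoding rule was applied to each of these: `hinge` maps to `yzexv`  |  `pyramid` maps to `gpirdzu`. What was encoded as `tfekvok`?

Compare letters: h→y is +17, i→z is +17, n→e is +17 — a constant shift. It's a constant shift of +17 (ROT17).
Decoding tfekvok: t−17=c, f−17=o, e−17=n, k−17=t, v−17=e, o−17=x, k−17=t.

context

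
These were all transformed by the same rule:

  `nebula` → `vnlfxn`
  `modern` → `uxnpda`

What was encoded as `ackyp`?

In nebula: n→v is +8, e→n is +9, b→l is +10, u→f is +11 — the shift increases by 1 each position. Letter i (0-indexed) is shifted by i+8, so successive shifts are 8, 9, 10, ….
Reversing it on ackyp: a−8=s, c−9=t, k−10=a, y−11=n, p−12=d.

stand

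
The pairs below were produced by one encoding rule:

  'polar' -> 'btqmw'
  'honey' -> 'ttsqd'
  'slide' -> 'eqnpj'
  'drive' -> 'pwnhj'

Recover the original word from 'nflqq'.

bagel

Shifts by position in polar: pos 0: p→b (+12), pos 1: o→t (+5), pos 2: l→q (+5), pos 3: a→m (+12), pos 4: r→w (+5) — repeating every 3. The shifts repeat in a cycle of length 3: positions 0,1,… shift by +12, +5, +5, then the pattern repeats.
Reversing it on nflqq: n−12=b, f−5=a, l−5=g, q−12=e, q−5=l.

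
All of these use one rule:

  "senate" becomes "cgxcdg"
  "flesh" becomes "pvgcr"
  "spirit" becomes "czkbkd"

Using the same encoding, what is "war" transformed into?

gcb

The rule splits by letter class: vowels +2, consonants +10.
For war: w(cons)+10=g, a(vowel)+2=c, r(cons)+10=b.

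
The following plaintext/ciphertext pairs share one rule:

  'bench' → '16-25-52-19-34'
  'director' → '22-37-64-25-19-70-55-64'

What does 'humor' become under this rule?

34-73-49-55-64

b(#2)→16 and e(#5)→25: differences scale by 3, so n = 3·pos + 10. The formula is n = 3×(alphabet index, a=1) + 10.
Applying it to humor: h=8→34, u=21→73, m=13→49, o=15→55, r=18→64.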